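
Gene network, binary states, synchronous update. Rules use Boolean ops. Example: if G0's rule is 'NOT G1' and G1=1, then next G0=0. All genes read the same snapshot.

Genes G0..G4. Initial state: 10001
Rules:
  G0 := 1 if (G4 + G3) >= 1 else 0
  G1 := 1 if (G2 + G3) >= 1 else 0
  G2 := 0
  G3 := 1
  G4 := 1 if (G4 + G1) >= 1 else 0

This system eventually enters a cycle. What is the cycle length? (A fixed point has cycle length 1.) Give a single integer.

Answer: 1

Derivation:
Step 0: 10001
Step 1: G0=(1+0>=1)=1 G1=(0+0>=1)=0 G2=0(const) G3=1(const) G4=(1+0>=1)=1 -> 10011
Step 2: G0=(1+1>=1)=1 G1=(0+1>=1)=1 G2=0(const) G3=1(const) G4=(1+0>=1)=1 -> 11011
Step 3: G0=(1+1>=1)=1 G1=(0+1>=1)=1 G2=0(const) G3=1(const) G4=(1+1>=1)=1 -> 11011
State from step 3 equals state from step 2 -> cycle length 1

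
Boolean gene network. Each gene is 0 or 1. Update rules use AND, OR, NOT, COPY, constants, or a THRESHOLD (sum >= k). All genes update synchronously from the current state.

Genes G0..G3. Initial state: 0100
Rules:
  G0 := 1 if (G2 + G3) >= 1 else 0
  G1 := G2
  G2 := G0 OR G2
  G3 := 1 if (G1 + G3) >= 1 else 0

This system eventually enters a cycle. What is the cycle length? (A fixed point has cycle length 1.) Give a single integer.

Step 0: 0100
Step 1: G0=(0+0>=1)=0 G1=G2=0 G2=G0|G2=0|0=0 G3=(1+0>=1)=1 -> 0001
Step 2: G0=(0+1>=1)=1 G1=G2=0 G2=G0|G2=0|0=0 G3=(0+1>=1)=1 -> 1001
Step 3: G0=(0+1>=1)=1 G1=G2=0 G2=G0|G2=1|0=1 G3=(0+1>=1)=1 -> 1011
Step 4: G0=(1+1>=1)=1 G1=G2=1 G2=G0|G2=1|1=1 G3=(0+1>=1)=1 -> 1111
Step 5: G0=(1+1>=1)=1 G1=G2=1 G2=G0|G2=1|1=1 G3=(1+1>=1)=1 -> 1111
State from step 5 equals state from step 4 -> cycle length 1

Answer: 1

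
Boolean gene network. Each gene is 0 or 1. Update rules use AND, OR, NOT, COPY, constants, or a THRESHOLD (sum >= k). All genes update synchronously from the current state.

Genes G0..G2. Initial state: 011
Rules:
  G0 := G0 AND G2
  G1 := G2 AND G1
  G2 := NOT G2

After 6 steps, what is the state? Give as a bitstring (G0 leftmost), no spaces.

Step 1: G0=G0&G2=0&1=0 G1=G2&G1=1&1=1 G2=NOT G2=NOT 1=0 -> 010
Step 2: G0=G0&G2=0&0=0 G1=G2&G1=0&1=0 G2=NOT G2=NOT 0=1 -> 001
Step 3: G0=G0&G2=0&1=0 G1=G2&G1=1&0=0 G2=NOT G2=NOT 1=0 -> 000
Step 4: G0=G0&G2=0&0=0 G1=G2&G1=0&0=0 G2=NOT G2=NOT 0=1 -> 001
Step 5: G0=G0&G2=0&1=0 G1=G2&G1=1&0=0 G2=NOT G2=NOT 1=0 -> 000
Step 6: G0=G0&G2=0&0=0 G1=G2&G1=0&0=0 G2=NOT G2=NOT 0=1 -> 001

001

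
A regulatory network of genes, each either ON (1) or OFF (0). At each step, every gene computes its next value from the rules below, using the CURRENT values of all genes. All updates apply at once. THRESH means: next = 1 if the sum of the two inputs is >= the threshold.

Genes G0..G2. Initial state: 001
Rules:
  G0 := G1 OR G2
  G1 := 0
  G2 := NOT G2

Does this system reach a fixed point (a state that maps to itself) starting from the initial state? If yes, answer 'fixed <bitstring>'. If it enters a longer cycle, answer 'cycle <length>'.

Step 0: 001
Step 1: G0=G1|G2=0|1=1 G1=0(const) G2=NOT G2=NOT 1=0 -> 100
Step 2: G0=G1|G2=0|0=0 G1=0(const) G2=NOT G2=NOT 0=1 -> 001
Cycle of length 2 starting at step 0 -> no fixed point

Answer: cycle 2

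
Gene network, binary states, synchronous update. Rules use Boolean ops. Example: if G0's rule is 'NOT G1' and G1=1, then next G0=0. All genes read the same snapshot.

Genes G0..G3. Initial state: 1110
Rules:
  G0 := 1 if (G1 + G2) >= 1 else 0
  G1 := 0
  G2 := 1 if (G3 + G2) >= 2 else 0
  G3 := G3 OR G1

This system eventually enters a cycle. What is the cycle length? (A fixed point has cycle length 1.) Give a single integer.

Answer: 1

Derivation:
Step 0: 1110
Step 1: G0=(1+1>=1)=1 G1=0(const) G2=(0+1>=2)=0 G3=G3|G1=0|1=1 -> 1001
Step 2: G0=(0+0>=1)=0 G1=0(const) G2=(1+0>=2)=0 G3=G3|G1=1|0=1 -> 0001
Step 3: G0=(0+0>=1)=0 G1=0(const) G2=(1+0>=2)=0 G3=G3|G1=1|0=1 -> 0001
State from step 3 equals state from step 2 -> cycle length 1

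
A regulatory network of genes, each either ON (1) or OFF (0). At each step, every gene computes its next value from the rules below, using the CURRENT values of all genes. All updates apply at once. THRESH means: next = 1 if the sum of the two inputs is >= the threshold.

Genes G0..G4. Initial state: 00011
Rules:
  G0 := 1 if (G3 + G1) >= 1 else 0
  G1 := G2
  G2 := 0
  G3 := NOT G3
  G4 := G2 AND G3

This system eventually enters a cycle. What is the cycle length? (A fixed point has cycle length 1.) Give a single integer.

Answer: 2

Derivation:
Step 0: 00011
Step 1: G0=(1+0>=1)=1 G1=G2=0 G2=0(const) G3=NOT G3=NOT 1=0 G4=G2&G3=0&1=0 -> 10000
Step 2: G0=(0+0>=1)=0 G1=G2=0 G2=0(const) G3=NOT G3=NOT 0=1 G4=G2&G3=0&0=0 -> 00010
Step 3: G0=(1+0>=1)=1 G1=G2=0 G2=0(const) G3=NOT G3=NOT 1=0 G4=G2&G3=0&1=0 -> 10000
State from step 3 equals state from step 1 -> cycle length 2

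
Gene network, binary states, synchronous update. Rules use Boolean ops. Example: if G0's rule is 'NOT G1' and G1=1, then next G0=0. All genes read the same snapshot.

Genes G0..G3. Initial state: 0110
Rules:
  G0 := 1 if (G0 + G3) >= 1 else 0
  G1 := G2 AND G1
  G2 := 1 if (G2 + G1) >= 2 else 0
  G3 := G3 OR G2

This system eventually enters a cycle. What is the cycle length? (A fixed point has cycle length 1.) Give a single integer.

Step 0: 0110
Step 1: G0=(0+0>=1)=0 G1=G2&G1=1&1=1 G2=(1+1>=2)=1 G3=G3|G2=0|1=1 -> 0111
Step 2: G0=(0+1>=1)=1 G1=G2&G1=1&1=1 G2=(1+1>=2)=1 G3=G3|G2=1|1=1 -> 1111
Step 3: G0=(1+1>=1)=1 G1=G2&G1=1&1=1 G2=(1+1>=2)=1 G3=G3|G2=1|1=1 -> 1111
State from step 3 equals state from step 2 -> cycle length 1

Answer: 1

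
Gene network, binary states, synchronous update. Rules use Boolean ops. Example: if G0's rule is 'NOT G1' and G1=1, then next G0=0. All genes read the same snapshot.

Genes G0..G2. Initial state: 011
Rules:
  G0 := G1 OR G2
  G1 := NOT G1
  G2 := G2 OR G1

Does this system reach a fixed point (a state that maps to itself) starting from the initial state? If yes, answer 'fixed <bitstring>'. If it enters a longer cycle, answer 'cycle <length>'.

Answer: cycle 2

Derivation:
Step 0: 011
Step 1: G0=G1|G2=1|1=1 G1=NOT G1=NOT 1=0 G2=G2|G1=1|1=1 -> 101
Step 2: G0=G1|G2=0|1=1 G1=NOT G1=NOT 0=1 G2=G2|G1=1|0=1 -> 111
Step 3: G0=G1|G2=1|1=1 G1=NOT G1=NOT 1=0 G2=G2|G1=1|1=1 -> 101
Cycle of length 2 starting at step 1 -> no fixed point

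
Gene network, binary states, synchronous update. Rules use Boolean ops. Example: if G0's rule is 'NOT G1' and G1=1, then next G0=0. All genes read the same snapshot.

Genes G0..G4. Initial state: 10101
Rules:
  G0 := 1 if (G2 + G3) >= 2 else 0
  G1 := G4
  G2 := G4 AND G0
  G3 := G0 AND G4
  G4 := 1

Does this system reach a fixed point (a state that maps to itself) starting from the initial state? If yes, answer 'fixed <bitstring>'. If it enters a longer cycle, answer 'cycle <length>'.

Step 0: 10101
Step 1: G0=(1+0>=2)=0 G1=G4=1 G2=G4&G0=1&1=1 G3=G0&G4=1&1=1 G4=1(const) -> 01111
Step 2: G0=(1+1>=2)=1 G1=G4=1 G2=G4&G0=1&0=0 G3=G0&G4=0&1=0 G4=1(const) -> 11001
Step 3: G0=(0+0>=2)=0 G1=G4=1 G2=G4&G0=1&1=1 G3=G0&G4=1&1=1 G4=1(const) -> 01111
Cycle of length 2 starting at step 1 -> no fixed point

Answer: cycle 2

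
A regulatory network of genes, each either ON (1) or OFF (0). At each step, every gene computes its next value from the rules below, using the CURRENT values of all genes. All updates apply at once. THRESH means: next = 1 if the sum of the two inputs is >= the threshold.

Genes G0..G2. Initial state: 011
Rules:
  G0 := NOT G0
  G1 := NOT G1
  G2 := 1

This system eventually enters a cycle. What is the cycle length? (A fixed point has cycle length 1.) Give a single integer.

Step 0: 011
Step 1: G0=NOT G0=NOT 0=1 G1=NOT G1=NOT 1=0 G2=1(const) -> 101
Step 2: G0=NOT G0=NOT 1=0 G1=NOT G1=NOT 0=1 G2=1(const) -> 011
State from step 2 equals state from step 0 -> cycle length 2

Answer: 2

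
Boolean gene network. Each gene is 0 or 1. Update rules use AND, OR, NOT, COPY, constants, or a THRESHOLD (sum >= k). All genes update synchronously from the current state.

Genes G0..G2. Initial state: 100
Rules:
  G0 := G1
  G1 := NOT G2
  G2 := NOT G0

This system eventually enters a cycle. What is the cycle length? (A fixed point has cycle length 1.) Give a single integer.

Step 0: 100
Step 1: G0=G1=0 G1=NOT G2=NOT 0=1 G2=NOT G0=NOT 1=0 -> 010
Step 2: G0=G1=1 G1=NOT G2=NOT 0=1 G2=NOT G0=NOT 0=1 -> 111
Step 3: G0=G1=1 G1=NOT G2=NOT 1=0 G2=NOT G0=NOT 1=0 -> 100
State from step 3 equals state from step 0 -> cycle length 3

Answer: 3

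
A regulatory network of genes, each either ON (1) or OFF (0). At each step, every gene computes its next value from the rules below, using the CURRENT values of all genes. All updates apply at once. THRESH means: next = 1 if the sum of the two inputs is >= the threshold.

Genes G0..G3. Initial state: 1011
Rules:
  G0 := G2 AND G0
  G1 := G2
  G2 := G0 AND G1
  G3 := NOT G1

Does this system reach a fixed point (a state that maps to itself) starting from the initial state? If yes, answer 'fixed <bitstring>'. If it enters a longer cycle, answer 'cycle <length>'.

Answer: fixed 0001

Derivation:
Step 0: 1011
Step 1: G0=G2&G0=1&1=1 G1=G2=1 G2=G0&G1=1&0=0 G3=NOT G1=NOT 0=1 -> 1101
Step 2: G0=G2&G0=0&1=0 G1=G2=0 G2=G0&G1=1&1=1 G3=NOT G1=NOT 1=0 -> 0010
Step 3: G0=G2&G0=1&0=0 G1=G2=1 G2=G0&G1=0&0=0 G3=NOT G1=NOT 0=1 -> 0101
Step 4: G0=G2&G0=0&0=0 G1=G2=0 G2=G0&G1=0&1=0 G3=NOT G1=NOT 1=0 -> 0000
Step 5: G0=G2&G0=0&0=0 G1=G2=0 G2=G0&G1=0&0=0 G3=NOT G1=NOT 0=1 -> 0001
Step 6: G0=G2&G0=0&0=0 G1=G2=0 G2=G0&G1=0&0=0 G3=NOT G1=NOT 0=1 -> 0001
Fixed point reached at step 5: 0001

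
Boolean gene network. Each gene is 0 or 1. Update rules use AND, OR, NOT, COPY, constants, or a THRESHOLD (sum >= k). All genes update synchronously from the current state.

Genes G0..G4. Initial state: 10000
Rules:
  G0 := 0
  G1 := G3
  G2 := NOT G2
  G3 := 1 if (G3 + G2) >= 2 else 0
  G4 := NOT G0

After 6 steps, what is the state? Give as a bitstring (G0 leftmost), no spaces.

Step 1: G0=0(const) G1=G3=0 G2=NOT G2=NOT 0=1 G3=(0+0>=2)=0 G4=NOT G0=NOT 1=0 -> 00100
Step 2: G0=0(const) G1=G3=0 G2=NOT G2=NOT 1=0 G3=(0+1>=2)=0 G4=NOT G0=NOT 0=1 -> 00001
Step 3: G0=0(const) G1=G3=0 G2=NOT G2=NOT 0=1 G3=(0+0>=2)=0 G4=NOT G0=NOT 0=1 -> 00101
Step 4: G0=0(const) G1=G3=0 G2=NOT G2=NOT 1=0 G3=(0+1>=2)=0 G4=NOT G0=NOT 0=1 -> 00001
Step 5: G0=0(const) G1=G3=0 G2=NOT G2=NOT 0=1 G3=(0+0>=2)=0 G4=NOT G0=NOT 0=1 -> 00101
Step 6: G0=0(const) G1=G3=0 G2=NOT G2=NOT 1=0 G3=(0+1>=2)=0 G4=NOT G0=NOT 0=1 -> 00001

00001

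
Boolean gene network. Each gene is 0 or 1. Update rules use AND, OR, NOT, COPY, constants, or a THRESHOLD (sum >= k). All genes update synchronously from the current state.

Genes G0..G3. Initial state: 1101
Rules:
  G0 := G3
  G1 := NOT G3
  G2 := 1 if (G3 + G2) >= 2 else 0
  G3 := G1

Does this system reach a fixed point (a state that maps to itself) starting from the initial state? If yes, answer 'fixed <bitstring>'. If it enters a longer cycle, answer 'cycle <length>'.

Answer: cycle 4

Derivation:
Step 0: 1101
Step 1: G0=G3=1 G1=NOT G3=NOT 1=0 G2=(1+0>=2)=0 G3=G1=1 -> 1001
Step 2: G0=G3=1 G1=NOT G3=NOT 1=0 G2=(1+0>=2)=0 G3=G1=0 -> 1000
Step 3: G0=G3=0 G1=NOT G3=NOT 0=1 G2=(0+0>=2)=0 G3=G1=0 -> 0100
Step 4: G0=G3=0 G1=NOT G3=NOT 0=1 G2=(0+0>=2)=0 G3=G1=1 -> 0101
Step 5: G0=G3=1 G1=NOT G3=NOT 1=0 G2=(1+0>=2)=0 G3=G1=1 -> 1001
Cycle of length 4 starting at step 1 -> no fixed point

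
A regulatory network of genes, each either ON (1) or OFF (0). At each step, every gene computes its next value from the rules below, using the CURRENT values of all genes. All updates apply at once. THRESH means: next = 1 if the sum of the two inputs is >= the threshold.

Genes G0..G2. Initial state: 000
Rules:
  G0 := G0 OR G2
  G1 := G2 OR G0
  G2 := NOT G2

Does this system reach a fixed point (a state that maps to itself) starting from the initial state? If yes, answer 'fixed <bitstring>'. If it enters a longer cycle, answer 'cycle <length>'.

Step 0: 000
Step 1: G0=G0|G2=0|0=0 G1=G2|G0=0|0=0 G2=NOT G2=NOT 0=1 -> 001
Step 2: G0=G0|G2=0|1=1 G1=G2|G0=1|0=1 G2=NOT G2=NOT 1=0 -> 110
Step 3: G0=G0|G2=1|0=1 G1=G2|G0=0|1=1 G2=NOT G2=NOT 0=1 -> 111
Step 4: G0=G0|G2=1|1=1 G1=G2|G0=1|1=1 G2=NOT G2=NOT 1=0 -> 110
Cycle of length 2 starting at step 2 -> no fixed point

Answer: cycle 2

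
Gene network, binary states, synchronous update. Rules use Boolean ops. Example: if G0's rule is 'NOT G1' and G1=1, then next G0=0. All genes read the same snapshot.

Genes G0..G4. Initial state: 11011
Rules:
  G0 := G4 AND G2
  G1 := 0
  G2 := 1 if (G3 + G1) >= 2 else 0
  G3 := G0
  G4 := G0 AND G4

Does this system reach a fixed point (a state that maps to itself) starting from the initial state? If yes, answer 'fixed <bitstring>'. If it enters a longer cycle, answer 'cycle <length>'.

Answer: fixed 00000

Derivation:
Step 0: 11011
Step 1: G0=G4&G2=1&0=0 G1=0(const) G2=(1+1>=2)=1 G3=G0=1 G4=G0&G4=1&1=1 -> 00111
Step 2: G0=G4&G2=1&1=1 G1=0(const) G2=(1+0>=2)=0 G3=G0=0 G4=G0&G4=0&1=0 -> 10000
Step 3: G0=G4&G2=0&0=0 G1=0(const) G2=(0+0>=2)=0 G3=G0=1 G4=G0&G4=1&0=0 -> 00010
Step 4: G0=G4&G2=0&0=0 G1=0(const) G2=(1+0>=2)=0 G3=G0=0 G4=G0&G4=0&0=0 -> 00000
Step 5: G0=G4&G2=0&0=0 G1=0(const) G2=(0+0>=2)=0 G3=G0=0 G4=G0&G4=0&0=0 -> 00000
Fixed point reached at step 4: 00000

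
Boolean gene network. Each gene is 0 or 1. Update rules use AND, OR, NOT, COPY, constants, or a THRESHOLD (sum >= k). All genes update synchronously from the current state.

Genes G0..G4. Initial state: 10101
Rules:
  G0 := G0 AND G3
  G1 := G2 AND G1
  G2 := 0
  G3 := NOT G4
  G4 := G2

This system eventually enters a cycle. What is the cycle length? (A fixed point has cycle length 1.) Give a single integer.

Step 0: 10101
Step 1: G0=G0&G3=1&0=0 G1=G2&G1=1&0=0 G2=0(const) G3=NOT G4=NOT 1=0 G4=G2=1 -> 00001
Step 2: G0=G0&G3=0&0=0 G1=G2&G1=0&0=0 G2=0(const) G3=NOT G4=NOT 1=0 G4=G2=0 -> 00000
Step 3: G0=G0&G3=0&0=0 G1=G2&G1=0&0=0 G2=0(const) G3=NOT G4=NOT 0=1 G4=G2=0 -> 00010
Step 4: G0=G0&G3=0&1=0 G1=G2&G1=0&0=0 G2=0(const) G3=NOT G4=NOT 0=1 G4=G2=0 -> 00010
State from step 4 equals state from step 3 -> cycle length 1

Answer: 1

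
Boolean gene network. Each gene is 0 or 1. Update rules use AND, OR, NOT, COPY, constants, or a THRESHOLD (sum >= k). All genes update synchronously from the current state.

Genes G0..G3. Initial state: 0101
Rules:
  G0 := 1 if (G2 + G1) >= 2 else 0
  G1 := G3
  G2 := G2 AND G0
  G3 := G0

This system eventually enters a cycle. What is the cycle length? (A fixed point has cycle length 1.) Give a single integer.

Answer: 1

Derivation:
Step 0: 0101
Step 1: G0=(0+1>=2)=0 G1=G3=1 G2=G2&G0=0&0=0 G3=G0=0 -> 0100
Step 2: G0=(0+1>=2)=0 G1=G3=0 G2=G2&G0=0&0=0 G3=G0=0 -> 0000
Step 3: G0=(0+0>=2)=0 G1=G3=0 G2=G2&G0=0&0=0 G3=G0=0 -> 0000
State from step 3 equals state from step 2 -> cycle length 1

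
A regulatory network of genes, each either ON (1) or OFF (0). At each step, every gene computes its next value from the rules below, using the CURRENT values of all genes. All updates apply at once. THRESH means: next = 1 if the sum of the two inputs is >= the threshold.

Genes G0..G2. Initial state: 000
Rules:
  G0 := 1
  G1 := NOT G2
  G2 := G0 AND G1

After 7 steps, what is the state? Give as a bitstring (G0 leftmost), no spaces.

Step 1: G0=1(const) G1=NOT G2=NOT 0=1 G2=G0&G1=0&0=0 -> 110
Step 2: G0=1(const) G1=NOT G2=NOT 0=1 G2=G0&G1=1&1=1 -> 111
Step 3: G0=1(const) G1=NOT G2=NOT 1=0 G2=G0&G1=1&1=1 -> 101
Step 4: G0=1(const) G1=NOT G2=NOT 1=0 G2=G0&G1=1&0=0 -> 100
Step 5: G0=1(const) G1=NOT G2=NOT 0=1 G2=G0&G1=1&0=0 -> 110
Step 6: G0=1(const) G1=NOT G2=NOT 0=1 G2=G0&G1=1&1=1 -> 111
Step 7: G0=1(const) G1=NOT G2=NOT 1=0 G2=G0&G1=1&1=1 -> 101

101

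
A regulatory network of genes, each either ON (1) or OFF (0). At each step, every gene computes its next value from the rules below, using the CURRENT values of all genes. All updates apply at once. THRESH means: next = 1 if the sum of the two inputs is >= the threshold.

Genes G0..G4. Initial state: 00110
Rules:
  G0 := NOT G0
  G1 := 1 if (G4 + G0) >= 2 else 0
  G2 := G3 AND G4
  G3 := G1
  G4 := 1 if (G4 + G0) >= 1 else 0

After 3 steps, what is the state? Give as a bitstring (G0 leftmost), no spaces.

Step 1: G0=NOT G0=NOT 0=1 G1=(0+0>=2)=0 G2=G3&G4=1&0=0 G3=G1=0 G4=(0+0>=1)=0 -> 10000
Step 2: G0=NOT G0=NOT 1=0 G1=(0+1>=2)=0 G2=G3&G4=0&0=0 G3=G1=0 G4=(0+1>=1)=1 -> 00001
Step 3: G0=NOT G0=NOT 0=1 G1=(1+0>=2)=0 G2=G3&G4=0&1=0 G3=G1=0 G4=(1+0>=1)=1 -> 10001

10001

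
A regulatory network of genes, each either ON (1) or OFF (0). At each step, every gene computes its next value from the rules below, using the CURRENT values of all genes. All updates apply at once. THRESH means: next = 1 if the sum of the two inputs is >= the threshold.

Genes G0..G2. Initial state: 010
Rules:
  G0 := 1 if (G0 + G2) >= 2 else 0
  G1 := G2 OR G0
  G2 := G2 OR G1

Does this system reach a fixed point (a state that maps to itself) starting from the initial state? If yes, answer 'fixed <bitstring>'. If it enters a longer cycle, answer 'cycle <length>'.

Answer: fixed 011

Derivation:
Step 0: 010
Step 1: G0=(0+0>=2)=0 G1=G2|G0=0|0=0 G2=G2|G1=0|1=1 -> 001
Step 2: G0=(0+1>=2)=0 G1=G2|G0=1|0=1 G2=G2|G1=1|0=1 -> 011
Step 3: G0=(0+1>=2)=0 G1=G2|G0=1|0=1 G2=G2|G1=1|1=1 -> 011
Fixed point reached at step 2: 011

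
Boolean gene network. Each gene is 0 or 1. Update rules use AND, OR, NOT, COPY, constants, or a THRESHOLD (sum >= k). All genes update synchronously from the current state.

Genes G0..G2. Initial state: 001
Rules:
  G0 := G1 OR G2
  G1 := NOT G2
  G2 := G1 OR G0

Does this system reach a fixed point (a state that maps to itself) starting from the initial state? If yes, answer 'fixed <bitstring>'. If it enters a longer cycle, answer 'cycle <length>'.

Answer: fixed 101

Derivation:
Step 0: 001
Step 1: G0=G1|G2=0|1=1 G1=NOT G2=NOT 1=0 G2=G1|G0=0|0=0 -> 100
Step 2: G0=G1|G2=0|0=0 G1=NOT G2=NOT 0=1 G2=G1|G0=0|1=1 -> 011
Step 3: G0=G1|G2=1|1=1 G1=NOT G2=NOT 1=0 G2=G1|G0=1|0=1 -> 101
Step 4: G0=G1|G2=0|1=1 G1=NOT G2=NOT 1=0 G2=G1|G0=0|1=1 -> 101
Fixed point reached at step 3: 101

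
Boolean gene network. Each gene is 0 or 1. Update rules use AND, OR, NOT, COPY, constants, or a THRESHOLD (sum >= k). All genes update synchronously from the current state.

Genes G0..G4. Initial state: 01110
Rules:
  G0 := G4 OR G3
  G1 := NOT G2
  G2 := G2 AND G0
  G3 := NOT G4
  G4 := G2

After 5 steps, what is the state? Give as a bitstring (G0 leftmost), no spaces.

Step 1: G0=G4|G3=0|1=1 G1=NOT G2=NOT 1=0 G2=G2&G0=1&0=0 G3=NOT G4=NOT 0=1 G4=G2=1 -> 10011
Step 2: G0=G4|G3=1|1=1 G1=NOT G2=NOT 0=1 G2=G2&G0=0&1=0 G3=NOT G4=NOT 1=0 G4=G2=0 -> 11000
Step 3: G0=G4|G3=0|0=0 G1=NOT G2=NOT 0=1 G2=G2&G0=0&1=0 G3=NOT G4=NOT 0=1 G4=G2=0 -> 01010
Step 4: G0=G4|G3=0|1=1 G1=NOT G2=NOT 0=1 G2=G2&G0=0&0=0 G3=NOT G4=NOT 0=1 G4=G2=0 -> 11010
Step 5: G0=G4|G3=0|1=1 G1=NOT G2=NOT 0=1 G2=G2&G0=0&1=0 G3=NOT G4=NOT 0=1 G4=G2=0 -> 11010

11010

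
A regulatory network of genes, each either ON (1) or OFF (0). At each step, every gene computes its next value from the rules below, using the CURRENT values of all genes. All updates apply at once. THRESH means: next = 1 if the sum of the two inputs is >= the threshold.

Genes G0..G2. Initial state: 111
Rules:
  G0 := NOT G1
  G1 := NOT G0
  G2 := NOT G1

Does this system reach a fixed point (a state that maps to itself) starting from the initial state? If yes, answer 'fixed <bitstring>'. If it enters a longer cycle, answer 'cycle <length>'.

Step 0: 111
Step 1: G0=NOT G1=NOT 1=0 G1=NOT G0=NOT 1=0 G2=NOT G1=NOT 1=0 -> 000
Step 2: G0=NOT G1=NOT 0=1 G1=NOT G0=NOT 0=1 G2=NOT G1=NOT 0=1 -> 111
Cycle of length 2 starting at step 0 -> no fixed point

Answer: cycle 2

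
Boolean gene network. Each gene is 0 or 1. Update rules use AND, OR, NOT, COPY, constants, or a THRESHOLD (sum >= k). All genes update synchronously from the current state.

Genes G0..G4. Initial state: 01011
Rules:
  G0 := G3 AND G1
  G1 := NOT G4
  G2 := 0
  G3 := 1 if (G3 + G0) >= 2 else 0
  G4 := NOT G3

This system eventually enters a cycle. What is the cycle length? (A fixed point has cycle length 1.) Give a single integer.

Answer: 1

Derivation:
Step 0: 01011
Step 1: G0=G3&G1=1&1=1 G1=NOT G4=NOT 1=0 G2=0(const) G3=(1+0>=2)=0 G4=NOT G3=NOT 1=0 -> 10000
Step 2: G0=G3&G1=0&0=0 G1=NOT G4=NOT 0=1 G2=0(const) G3=(0+1>=2)=0 G4=NOT G3=NOT 0=1 -> 01001
Step 3: G0=G3&G1=0&1=0 G1=NOT G4=NOT 1=0 G2=0(const) G3=(0+0>=2)=0 G4=NOT G3=NOT 0=1 -> 00001
Step 4: G0=G3&G1=0&0=0 G1=NOT G4=NOT 1=0 G2=0(const) G3=(0+0>=2)=0 G4=NOT G3=NOT 0=1 -> 00001
State from step 4 equals state from step 3 -> cycle length 1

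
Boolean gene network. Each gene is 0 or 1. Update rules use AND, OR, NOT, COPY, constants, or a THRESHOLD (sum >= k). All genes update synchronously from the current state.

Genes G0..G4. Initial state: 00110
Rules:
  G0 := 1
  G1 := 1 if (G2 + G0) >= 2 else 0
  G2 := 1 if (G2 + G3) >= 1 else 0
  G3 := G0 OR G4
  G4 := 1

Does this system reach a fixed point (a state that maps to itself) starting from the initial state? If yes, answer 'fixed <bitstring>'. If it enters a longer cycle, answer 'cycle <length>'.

Step 0: 00110
Step 1: G0=1(const) G1=(1+0>=2)=0 G2=(1+1>=1)=1 G3=G0|G4=0|0=0 G4=1(const) -> 10101
Step 2: G0=1(const) G1=(1+1>=2)=1 G2=(1+0>=1)=1 G3=G0|G4=1|1=1 G4=1(const) -> 11111
Step 3: G0=1(const) G1=(1+1>=2)=1 G2=(1+1>=1)=1 G3=G0|G4=1|1=1 G4=1(const) -> 11111
Fixed point reached at step 2: 11111

Answer: fixed 11111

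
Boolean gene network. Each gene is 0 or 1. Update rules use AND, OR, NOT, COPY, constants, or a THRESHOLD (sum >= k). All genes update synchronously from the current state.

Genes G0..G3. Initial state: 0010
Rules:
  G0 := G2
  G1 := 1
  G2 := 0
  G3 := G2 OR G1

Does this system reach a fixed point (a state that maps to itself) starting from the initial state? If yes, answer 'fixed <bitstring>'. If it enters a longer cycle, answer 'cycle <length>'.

Step 0: 0010
Step 1: G0=G2=1 G1=1(const) G2=0(const) G3=G2|G1=1|0=1 -> 1101
Step 2: G0=G2=0 G1=1(const) G2=0(const) G3=G2|G1=0|1=1 -> 0101
Step 3: G0=G2=0 G1=1(const) G2=0(const) G3=G2|G1=0|1=1 -> 0101
Fixed point reached at step 2: 0101

Answer: fixed 0101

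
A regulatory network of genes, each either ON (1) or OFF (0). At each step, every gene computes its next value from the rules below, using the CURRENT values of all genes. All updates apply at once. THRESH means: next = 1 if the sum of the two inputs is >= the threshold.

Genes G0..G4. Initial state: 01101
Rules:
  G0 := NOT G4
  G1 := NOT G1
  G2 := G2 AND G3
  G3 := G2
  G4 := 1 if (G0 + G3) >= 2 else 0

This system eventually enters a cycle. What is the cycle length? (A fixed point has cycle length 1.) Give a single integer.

Step 0: 01101
Step 1: G0=NOT G4=NOT 1=0 G1=NOT G1=NOT 1=0 G2=G2&G3=1&0=0 G3=G2=1 G4=(0+0>=2)=0 -> 00010
Step 2: G0=NOT G4=NOT 0=1 G1=NOT G1=NOT 0=1 G2=G2&G3=0&1=0 G3=G2=0 G4=(0+1>=2)=0 -> 11000
Step 3: G0=NOT G4=NOT 0=1 G1=NOT G1=NOT 1=0 G2=G2&G3=0&0=0 G3=G2=0 G4=(1+0>=2)=0 -> 10000
Step 4: G0=NOT G4=NOT 0=1 G1=NOT G1=NOT 0=1 G2=G2&G3=0&0=0 G3=G2=0 G4=(1+0>=2)=0 -> 11000
State from step 4 equals state from step 2 -> cycle length 2

Answer: 2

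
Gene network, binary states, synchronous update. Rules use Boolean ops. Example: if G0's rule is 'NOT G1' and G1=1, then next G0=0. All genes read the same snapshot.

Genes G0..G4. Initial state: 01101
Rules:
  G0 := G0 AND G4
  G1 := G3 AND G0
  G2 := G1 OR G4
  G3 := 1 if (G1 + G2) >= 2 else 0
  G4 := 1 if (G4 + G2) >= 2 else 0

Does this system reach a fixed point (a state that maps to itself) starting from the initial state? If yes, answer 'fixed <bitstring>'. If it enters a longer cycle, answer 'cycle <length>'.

Step 0: 01101
Step 1: G0=G0&G4=0&1=0 G1=G3&G0=0&0=0 G2=G1|G4=1|1=1 G3=(1+1>=2)=1 G4=(1+1>=2)=1 -> 00111
Step 2: G0=G0&G4=0&1=0 G1=G3&G0=1&0=0 G2=G1|G4=0|1=1 G3=(0+1>=2)=0 G4=(1+1>=2)=1 -> 00101
Step 3: G0=G0&G4=0&1=0 G1=G3&G0=0&0=0 G2=G1|G4=0|1=1 G3=(0+1>=2)=0 G4=(1+1>=2)=1 -> 00101
Fixed point reached at step 2: 00101

Answer: fixed 00101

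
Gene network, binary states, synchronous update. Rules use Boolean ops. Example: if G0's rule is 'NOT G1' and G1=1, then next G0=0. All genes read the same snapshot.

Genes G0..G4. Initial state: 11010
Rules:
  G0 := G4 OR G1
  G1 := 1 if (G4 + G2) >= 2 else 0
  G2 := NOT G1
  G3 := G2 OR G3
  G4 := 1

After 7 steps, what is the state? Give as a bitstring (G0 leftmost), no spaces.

Step 1: G0=G4|G1=0|1=1 G1=(0+0>=2)=0 G2=NOT G1=NOT 1=0 G3=G2|G3=0|1=1 G4=1(const) -> 10011
Step 2: G0=G4|G1=1|0=1 G1=(1+0>=2)=0 G2=NOT G1=NOT 0=1 G3=G2|G3=0|1=1 G4=1(const) -> 10111
Step 3: G0=G4|G1=1|0=1 G1=(1+1>=2)=1 G2=NOT G1=NOT 0=1 G3=G2|G3=1|1=1 G4=1(const) -> 11111
Step 4: G0=G4|G1=1|1=1 G1=(1+1>=2)=1 G2=NOT G1=NOT 1=0 G3=G2|G3=1|1=1 G4=1(const) -> 11011
Step 5: G0=G4|G1=1|1=1 G1=(1+0>=2)=0 G2=NOT G1=NOT 1=0 G3=G2|G3=0|1=1 G4=1(const) -> 10011
Step 6: G0=G4|G1=1|0=1 G1=(1+0>=2)=0 G2=NOT G1=NOT 0=1 G3=G2|G3=0|1=1 G4=1(const) -> 10111
Step 7: G0=G4|G1=1|0=1 G1=(1+1>=2)=1 G2=NOT G1=NOT 0=1 G3=G2|G3=1|1=1 G4=1(const) -> 11111

11111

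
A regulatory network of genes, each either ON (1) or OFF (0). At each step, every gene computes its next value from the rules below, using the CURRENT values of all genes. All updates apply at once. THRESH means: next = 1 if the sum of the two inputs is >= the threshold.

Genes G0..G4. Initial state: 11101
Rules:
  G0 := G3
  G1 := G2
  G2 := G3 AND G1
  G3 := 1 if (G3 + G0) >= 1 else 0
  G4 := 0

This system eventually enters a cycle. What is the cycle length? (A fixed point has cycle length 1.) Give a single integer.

Step 0: 11101
Step 1: G0=G3=0 G1=G2=1 G2=G3&G1=0&1=0 G3=(0+1>=1)=1 G4=0(const) -> 01010
Step 2: G0=G3=1 G1=G2=0 G2=G3&G1=1&1=1 G3=(1+0>=1)=1 G4=0(const) -> 10110
Step 3: G0=G3=1 G1=G2=1 G2=G3&G1=1&0=0 G3=(1+1>=1)=1 G4=0(const) -> 11010
Step 4: G0=G3=1 G1=G2=0 G2=G3&G1=1&1=1 G3=(1+1>=1)=1 G4=0(const) -> 10110
State from step 4 equals state from step 2 -> cycle length 2

Answer: 2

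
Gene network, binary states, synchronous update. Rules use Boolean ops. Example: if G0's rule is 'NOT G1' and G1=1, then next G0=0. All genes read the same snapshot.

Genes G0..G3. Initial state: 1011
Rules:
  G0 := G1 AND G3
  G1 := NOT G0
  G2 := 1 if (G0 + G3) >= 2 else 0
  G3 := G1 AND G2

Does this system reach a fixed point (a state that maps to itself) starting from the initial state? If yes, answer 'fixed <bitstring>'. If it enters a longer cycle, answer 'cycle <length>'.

Step 0: 1011
Step 1: G0=G1&G3=0&1=0 G1=NOT G0=NOT 1=0 G2=(1+1>=2)=1 G3=G1&G2=0&1=0 -> 0010
Step 2: G0=G1&G3=0&0=0 G1=NOT G0=NOT 0=1 G2=(0+0>=2)=0 G3=G1&G2=0&1=0 -> 0100
Step 3: G0=G1&G3=1&0=0 G1=NOT G0=NOT 0=1 G2=(0+0>=2)=0 G3=G1&G2=1&0=0 -> 0100
Fixed point reached at step 2: 0100

Answer: fixed 0100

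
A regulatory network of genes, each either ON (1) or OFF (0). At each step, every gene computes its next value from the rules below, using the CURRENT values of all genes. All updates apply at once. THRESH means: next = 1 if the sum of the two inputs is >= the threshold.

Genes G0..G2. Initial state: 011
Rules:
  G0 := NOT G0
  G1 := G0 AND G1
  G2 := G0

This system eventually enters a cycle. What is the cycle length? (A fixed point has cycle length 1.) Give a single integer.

Step 0: 011
Step 1: G0=NOT G0=NOT 0=1 G1=G0&G1=0&1=0 G2=G0=0 -> 100
Step 2: G0=NOT G0=NOT 1=0 G1=G0&G1=1&0=0 G2=G0=1 -> 001
Step 3: G0=NOT G0=NOT 0=1 G1=G0&G1=0&0=0 G2=G0=0 -> 100
State from step 3 equals state from step 1 -> cycle length 2

Answer: 2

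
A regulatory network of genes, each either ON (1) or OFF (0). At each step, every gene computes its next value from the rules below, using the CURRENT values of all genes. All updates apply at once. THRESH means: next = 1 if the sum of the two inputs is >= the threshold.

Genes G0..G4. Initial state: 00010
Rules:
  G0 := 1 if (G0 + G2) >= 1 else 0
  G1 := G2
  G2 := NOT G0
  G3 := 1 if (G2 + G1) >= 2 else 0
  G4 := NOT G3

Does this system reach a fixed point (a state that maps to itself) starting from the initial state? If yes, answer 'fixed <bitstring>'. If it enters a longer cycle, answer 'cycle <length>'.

Answer: fixed 10001

Derivation:
Step 0: 00010
Step 1: G0=(0+0>=1)=0 G1=G2=0 G2=NOT G0=NOT 0=1 G3=(0+0>=2)=0 G4=NOT G3=NOT 1=0 -> 00100
Step 2: G0=(0+1>=1)=1 G1=G2=1 G2=NOT G0=NOT 0=1 G3=(1+0>=2)=0 G4=NOT G3=NOT 0=1 -> 11101
Step 3: G0=(1+1>=1)=1 G1=G2=1 G2=NOT G0=NOT 1=0 G3=(1+1>=2)=1 G4=NOT G3=NOT 0=1 -> 11011
Step 4: G0=(1+0>=1)=1 G1=G2=0 G2=NOT G0=NOT 1=0 G3=(0+1>=2)=0 G4=NOT G3=NOT 1=0 -> 10000
Step 5: G0=(1+0>=1)=1 G1=G2=0 G2=NOT G0=NOT 1=0 G3=(0+0>=2)=0 G4=NOT G3=NOT 0=1 -> 10001
Step 6: G0=(1+0>=1)=1 G1=G2=0 G2=NOT G0=NOT 1=0 G3=(0+0>=2)=0 G4=NOT G3=NOT 0=1 -> 10001
Fixed point reached at step 5: 10001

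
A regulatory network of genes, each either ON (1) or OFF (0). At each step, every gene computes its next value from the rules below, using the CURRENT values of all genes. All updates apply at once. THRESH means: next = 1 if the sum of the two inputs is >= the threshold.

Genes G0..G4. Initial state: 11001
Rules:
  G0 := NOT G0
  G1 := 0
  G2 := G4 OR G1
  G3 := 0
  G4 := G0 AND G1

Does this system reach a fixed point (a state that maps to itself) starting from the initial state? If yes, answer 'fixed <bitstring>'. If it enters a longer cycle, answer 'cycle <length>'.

Step 0: 11001
Step 1: G0=NOT G0=NOT 1=0 G1=0(const) G2=G4|G1=1|1=1 G3=0(const) G4=G0&G1=1&1=1 -> 00101
Step 2: G0=NOT G0=NOT 0=1 G1=0(const) G2=G4|G1=1|0=1 G3=0(const) G4=G0&G1=0&0=0 -> 10100
Step 3: G0=NOT G0=NOT 1=0 G1=0(const) G2=G4|G1=0|0=0 G3=0(const) G4=G0&G1=1&0=0 -> 00000
Step 4: G0=NOT G0=NOT 0=1 G1=0(const) G2=G4|G1=0|0=0 G3=0(const) G4=G0&G1=0&0=0 -> 10000
Step 5: G0=NOT G0=NOT 1=0 G1=0(const) G2=G4|G1=0|0=0 G3=0(const) G4=G0&G1=1&0=0 -> 00000
Cycle of length 2 starting at step 3 -> no fixed point

Answer: cycle 2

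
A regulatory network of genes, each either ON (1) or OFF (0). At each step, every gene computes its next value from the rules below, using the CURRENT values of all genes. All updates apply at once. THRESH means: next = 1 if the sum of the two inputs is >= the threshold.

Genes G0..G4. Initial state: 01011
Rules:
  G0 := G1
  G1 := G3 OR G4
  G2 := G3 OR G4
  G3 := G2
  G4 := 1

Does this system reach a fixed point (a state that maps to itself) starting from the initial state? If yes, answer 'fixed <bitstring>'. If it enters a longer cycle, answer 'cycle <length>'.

Step 0: 01011
Step 1: G0=G1=1 G1=G3|G4=1|1=1 G2=G3|G4=1|1=1 G3=G2=0 G4=1(const) -> 11101
Step 2: G0=G1=1 G1=G3|G4=0|1=1 G2=G3|G4=0|1=1 G3=G2=1 G4=1(const) -> 11111
Step 3: G0=G1=1 G1=G3|G4=1|1=1 G2=G3|G4=1|1=1 G3=G2=1 G4=1(const) -> 11111
Fixed point reached at step 2: 11111

Answer: fixed 11111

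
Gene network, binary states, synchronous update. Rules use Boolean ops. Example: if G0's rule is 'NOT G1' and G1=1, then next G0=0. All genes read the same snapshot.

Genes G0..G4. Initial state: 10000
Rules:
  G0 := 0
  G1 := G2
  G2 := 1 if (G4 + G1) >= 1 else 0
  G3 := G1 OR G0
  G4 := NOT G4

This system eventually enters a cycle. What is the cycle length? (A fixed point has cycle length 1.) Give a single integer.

Answer: 2

Derivation:
Step 0: 10000
Step 1: G0=0(const) G1=G2=0 G2=(0+0>=1)=0 G3=G1|G0=0|1=1 G4=NOT G4=NOT 0=1 -> 00011
Step 2: G0=0(const) G1=G2=0 G2=(1+0>=1)=1 G3=G1|G0=0|0=0 G4=NOT G4=NOT 1=0 -> 00100
Step 3: G0=0(const) G1=G2=1 G2=(0+0>=1)=0 G3=G1|G0=0|0=0 G4=NOT G4=NOT 0=1 -> 01001
Step 4: G0=0(const) G1=G2=0 G2=(1+1>=1)=1 G3=G1|G0=1|0=1 G4=NOT G4=NOT 1=0 -> 00110
Step 5: G0=0(const) G1=G2=1 G2=(0+0>=1)=0 G3=G1|G0=0|0=0 G4=NOT G4=NOT 0=1 -> 01001
State from step 5 equals state from step 3 -> cycle length 2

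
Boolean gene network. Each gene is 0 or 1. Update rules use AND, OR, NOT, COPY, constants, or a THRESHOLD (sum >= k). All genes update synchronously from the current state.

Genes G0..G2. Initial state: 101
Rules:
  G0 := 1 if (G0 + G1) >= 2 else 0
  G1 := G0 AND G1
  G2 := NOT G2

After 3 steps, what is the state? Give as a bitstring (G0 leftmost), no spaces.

Step 1: G0=(1+0>=2)=0 G1=G0&G1=1&0=0 G2=NOT G2=NOT 1=0 -> 000
Step 2: G0=(0+0>=2)=0 G1=G0&G1=0&0=0 G2=NOT G2=NOT 0=1 -> 001
Step 3: G0=(0+0>=2)=0 G1=G0&G1=0&0=0 G2=NOT G2=NOT 1=0 -> 000

000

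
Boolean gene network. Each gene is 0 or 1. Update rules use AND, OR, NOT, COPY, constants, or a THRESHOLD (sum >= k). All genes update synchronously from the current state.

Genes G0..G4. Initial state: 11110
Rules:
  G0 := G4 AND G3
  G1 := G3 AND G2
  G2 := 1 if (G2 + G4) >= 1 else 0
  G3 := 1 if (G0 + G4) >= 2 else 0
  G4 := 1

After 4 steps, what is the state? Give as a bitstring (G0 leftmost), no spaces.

Step 1: G0=G4&G3=0&1=0 G1=G3&G2=1&1=1 G2=(1+0>=1)=1 G3=(1+0>=2)=0 G4=1(const) -> 01101
Step 2: G0=G4&G3=1&0=0 G1=G3&G2=0&1=0 G2=(1+1>=1)=1 G3=(0+1>=2)=0 G4=1(const) -> 00101
Step 3: G0=G4&G3=1&0=0 G1=G3&G2=0&1=0 G2=(1+1>=1)=1 G3=(0+1>=2)=0 G4=1(const) -> 00101
Step 4: G0=G4&G3=1&0=0 G1=G3&G2=0&1=0 G2=(1+1>=1)=1 G3=(0+1>=2)=0 G4=1(const) -> 00101

00101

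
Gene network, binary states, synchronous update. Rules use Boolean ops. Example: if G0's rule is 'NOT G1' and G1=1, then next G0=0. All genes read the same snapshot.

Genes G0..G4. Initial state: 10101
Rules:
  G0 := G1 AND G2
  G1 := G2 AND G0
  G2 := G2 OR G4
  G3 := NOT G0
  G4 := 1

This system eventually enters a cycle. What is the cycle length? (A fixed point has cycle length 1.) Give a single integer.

Step 0: 10101
Step 1: G0=G1&G2=0&1=0 G1=G2&G0=1&1=1 G2=G2|G4=1|1=1 G3=NOT G0=NOT 1=0 G4=1(const) -> 01101
Step 2: G0=G1&G2=1&1=1 G1=G2&G0=1&0=0 G2=G2|G4=1|1=1 G3=NOT G0=NOT 0=1 G4=1(const) -> 10111
Step 3: G0=G1&G2=0&1=0 G1=G2&G0=1&1=1 G2=G2|G4=1|1=1 G3=NOT G0=NOT 1=0 G4=1(const) -> 01101
State from step 3 equals state from step 1 -> cycle length 2

Answer: 2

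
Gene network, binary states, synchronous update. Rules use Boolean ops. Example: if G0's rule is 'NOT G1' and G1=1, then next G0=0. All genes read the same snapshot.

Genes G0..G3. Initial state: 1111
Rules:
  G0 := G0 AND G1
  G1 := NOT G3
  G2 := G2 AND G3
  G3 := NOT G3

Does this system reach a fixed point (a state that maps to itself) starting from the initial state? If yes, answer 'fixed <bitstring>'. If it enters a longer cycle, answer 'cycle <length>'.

Answer: cycle 2

Derivation:
Step 0: 1111
Step 1: G0=G0&G1=1&1=1 G1=NOT G3=NOT 1=0 G2=G2&G3=1&1=1 G3=NOT G3=NOT 1=0 -> 1010
Step 2: G0=G0&G1=1&0=0 G1=NOT G3=NOT 0=1 G2=G2&G3=1&0=0 G3=NOT G3=NOT 0=1 -> 0101
Step 3: G0=G0&G1=0&1=0 G1=NOT G3=NOT 1=0 G2=G2&G3=0&1=0 G3=NOT G3=NOT 1=0 -> 0000
Step 4: G0=G0&G1=0&0=0 G1=NOT G3=NOT 0=1 G2=G2&G3=0&0=0 G3=NOT G3=NOT 0=1 -> 0101
Cycle of length 2 starting at step 2 -> no fixed point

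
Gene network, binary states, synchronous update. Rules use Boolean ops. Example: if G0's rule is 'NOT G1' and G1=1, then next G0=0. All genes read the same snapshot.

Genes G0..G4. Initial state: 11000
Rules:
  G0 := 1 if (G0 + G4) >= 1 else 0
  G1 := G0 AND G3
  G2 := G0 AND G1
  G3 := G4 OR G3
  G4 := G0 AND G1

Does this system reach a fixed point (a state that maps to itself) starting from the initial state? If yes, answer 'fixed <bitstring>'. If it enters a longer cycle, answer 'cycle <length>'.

Answer: fixed 11111

Derivation:
Step 0: 11000
Step 1: G0=(1+0>=1)=1 G1=G0&G3=1&0=0 G2=G0&G1=1&1=1 G3=G4|G3=0|0=0 G4=G0&G1=1&1=1 -> 10101
Step 2: G0=(1+1>=1)=1 G1=G0&G3=1&0=0 G2=G0&G1=1&0=0 G3=G4|G3=1|0=1 G4=G0&G1=1&0=0 -> 10010
Step 3: G0=(1+0>=1)=1 G1=G0&G3=1&1=1 G2=G0&G1=1&0=0 G3=G4|G3=0|1=1 G4=G0&G1=1&0=0 -> 11010
Step 4: G0=(1+0>=1)=1 G1=G0&G3=1&1=1 G2=G0&G1=1&1=1 G3=G4|G3=0|1=1 G4=G0&G1=1&1=1 -> 11111
Step 5: G0=(1+1>=1)=1 G1=G0&G3=1&1=1 G2=G0&G1=1&1=1 G3=G4|G3=1|1=1 G4=G0&G1=1&1=1 -> 11111
Fixed point reached at step 4: 11111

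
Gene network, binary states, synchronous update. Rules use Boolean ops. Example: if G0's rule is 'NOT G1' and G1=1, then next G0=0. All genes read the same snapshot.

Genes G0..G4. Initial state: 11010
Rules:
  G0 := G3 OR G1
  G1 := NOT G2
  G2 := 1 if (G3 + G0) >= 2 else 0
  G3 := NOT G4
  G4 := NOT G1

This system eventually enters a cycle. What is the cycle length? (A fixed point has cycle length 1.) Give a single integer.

Answer: 8

Derivation:
Step 0: 11010
Step 1: G0=G3|G1=1|1=1 G1=NOT G2=NOT 0=1 G2=(1+1>=2)=1 G3=NOT G4=NOT 0=1 G4=NOT G1=NOT 1=0 -> 11110
Step 2: G0=G3|G1=1|1=1 G1=NOT G2=NOT 1=0 G2=(1+1>=2)=1 G3=NOT G4=NOT 0=1 G4=NOT G1=NOT 1=0 -> 10110
Step 3: G0=G3|G1=1|0=1 G1=NOT G2=NOT 1=0 G2=(1+1>=2)=1 G3=NOT G4=NOT 0=1 G4=NOT G1=NOT 0=1 -> 10111
Step 4: G0=G3|G1=1|0=1 G1=NOT G2=NOT 1=0 G2=(1+1>=2)=1 G3=NOT G4=NOT 1=0 G4=NOT G1=NOT 0=1 -> 10101
Step 5: G0=G3|G1=0|0=0 G1=NOT G2=NOT 1=0 G2=(0+1>=2)=0 G3=NOT G4=NOT 1=0 G4=NOT G1=NOT 0=1 -> 00001
Step 6: G0=G3|G1=0|0=0 G1=NOT G2=NOT 0=1 G2=(0+0>=2)=0 G3=NOT G4=NOT 1=0 G4=NOT G1=NOT 0=1 -> 01001
Step 7: G0=G3|G1=0|1=1 G1=NOT G2=NOT 0=1 G2=(0+0>=2)=0 G3=NOT G4=NOT 1=0 G4=NOT G1=NOT 1=0 -> 11000
Step 8: G0=G3|G1=0|1=1 G1=NOT G2=NOT 0=1 G2=(0+1>=2)=0 G3=NOT G4=NOT 0=1 G4=NOT G1=NOT 1=0 -> 11010
State from step 8 equals state from step 0 -> cycle length 8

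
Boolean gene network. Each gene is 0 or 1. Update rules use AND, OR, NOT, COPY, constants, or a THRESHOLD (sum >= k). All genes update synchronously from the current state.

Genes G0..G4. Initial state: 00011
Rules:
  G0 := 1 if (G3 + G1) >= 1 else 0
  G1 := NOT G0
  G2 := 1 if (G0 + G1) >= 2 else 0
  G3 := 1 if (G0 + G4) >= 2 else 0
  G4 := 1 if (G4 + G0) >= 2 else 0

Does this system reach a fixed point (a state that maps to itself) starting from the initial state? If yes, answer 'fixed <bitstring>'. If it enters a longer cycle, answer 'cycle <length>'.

Step 0: 00011
Step 1: G0=(1+0>=1)=1 G1=NOT G0=NOT 0=1 G2=(0+0>=2)=0 G3=(0+1>=2)=0 G4=(1+0>=2)=0 -> 11000
Step 2: G0=(0+1>=1)=1 G1=NOT G0=NOT 1=0 G2=(1+1>=2)=1 G3=(1+0>=2)=0 G4=(0+1>=2)=0 -> 10100
Step 3: G0=(0+0>=1)=0 G1=NOT G0=NOT 1=0 G2=(1+0>=2)=0 G3=(1+0>=2)=0 G4=(0+1>=2)=0 -> 00000
Step 4: G0=(0+0>=1)=0 G1=NOT G0=NOT 0=1 G2=(0+0>=2)=0 G3=(0+0>=2)=0 G4=(0+0>=2)=0 -> 01000
Step 5: G0=(0+1>=1)=1 G1=NOT G0=NOT 0=1 G2=(0+1>=2)=0 G3=(0+0>=2)=0 G4=(0+0>=2)=0 -> 11000
Cycle of length 4 starting at step 1 -> no fixed point

Answer: cycle 4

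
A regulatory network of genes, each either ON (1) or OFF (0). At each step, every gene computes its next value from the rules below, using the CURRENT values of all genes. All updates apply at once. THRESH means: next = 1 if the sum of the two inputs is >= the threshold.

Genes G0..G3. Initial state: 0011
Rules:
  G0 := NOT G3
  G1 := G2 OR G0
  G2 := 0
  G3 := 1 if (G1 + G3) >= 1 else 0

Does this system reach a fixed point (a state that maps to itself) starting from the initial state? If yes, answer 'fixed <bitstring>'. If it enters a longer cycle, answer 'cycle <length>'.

Answer: fixed 0001

Derivation:
Step 0: 0011
Step 1: G0=NOT G3=NOT 1=0 G1=G2|G0=1|0=1 G2=0(const) G3=(0+1>=1)=1 -> 0101
Step 2: G0=NOT G3=NOT 1=0 G1=G2|G0=0|0=0 G2=0(const) G3=(1+1>=1)=1 -> 0001
Step 3: G0=NOT G3=NOT 1=0 G1=G2|G0=0|0=0 G2=0(const) G3=(0+1>=1)=1 -> 0001
Fixed point reached at step 2: 0001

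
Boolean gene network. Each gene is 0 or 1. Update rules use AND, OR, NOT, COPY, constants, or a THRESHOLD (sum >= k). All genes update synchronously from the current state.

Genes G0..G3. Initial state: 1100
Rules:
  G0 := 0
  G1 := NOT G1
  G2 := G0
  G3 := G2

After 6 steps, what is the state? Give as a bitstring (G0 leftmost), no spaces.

Step 1: G0=0(const) G1=NOT G1=NOT 1=0 G2=G0=1 G3=G2=0 -> 0010
Step 2: G0=0(const) G1=NOT G1=NOT 0=1 G2=G0=0 G3=G2=1 -> 0101
Step 3: G0=0(const) G1=NOT G1=NOT 1=0 G2=G0=0 G3=G2=0 -> 0000
Step 4: G0=0(const) G1=NOT G1=NOT 0=1 G2=G0=0 G3=G2=0 -> 0100
Step 5: G0=0(const) G1=NOT G1=NOT 1=0 G2=G0=0 G3=G2=0 -> 0000
Step 6: G0=0(const) G1=NOT G1=NOT 0=1 G2=G0=0 G3=G2=0 -> 0100

0100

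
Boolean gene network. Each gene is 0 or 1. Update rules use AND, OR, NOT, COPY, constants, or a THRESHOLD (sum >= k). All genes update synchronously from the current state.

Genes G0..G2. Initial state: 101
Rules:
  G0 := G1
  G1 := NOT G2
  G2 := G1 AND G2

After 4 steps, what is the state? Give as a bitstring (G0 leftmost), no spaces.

Step 1: G0=G1=0 G1=NOT G2=NOT 1=0 G2=G1&G2=0&1=0 -> 000
Step 2: G0=G1=0 G1=NOT G2=NOT 0=1 G2=G1&G2=0&0=0 -> 010
Step 3: G0=G1=1 G1=NOT G2=NOT 0=1 G2=G1&G2=1&0=0 -> 110
Step 4: G0=G1=1 G1=NOT G2=NOT 0=1 G2=G1&G2=1&0=0 -> 110

110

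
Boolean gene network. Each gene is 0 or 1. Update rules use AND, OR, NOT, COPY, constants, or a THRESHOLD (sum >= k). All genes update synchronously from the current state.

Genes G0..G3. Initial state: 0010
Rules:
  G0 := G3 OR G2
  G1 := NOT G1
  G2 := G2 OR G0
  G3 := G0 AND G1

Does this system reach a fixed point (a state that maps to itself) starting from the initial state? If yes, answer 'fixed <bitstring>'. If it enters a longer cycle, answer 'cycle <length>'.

Answer: cycle 2

Derivation:
Step 0: 0010
Step 1: G0=G3|G2=0|1=1 G1=NOT G1=NOT 0=1 G2=G2|G0=1|0=1 G3=G0&G1=0&0=0 -> 1110
Step 2: G0=G3|G2=0|1=1 G1=NOT G1=NOT 1=0 G2=G2|G0=1|1=1 G3=G0&G1=1&1=1 -> 1011
Step 3: G0=G3|G2=1|1=1 G1=NOT G1=NOT 0=1 G2=G2|G0=1|1=1 G3=G0&G1=1&0=0 -> 1110
Cycle of length 2 starting at step 1 -> no fixed point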